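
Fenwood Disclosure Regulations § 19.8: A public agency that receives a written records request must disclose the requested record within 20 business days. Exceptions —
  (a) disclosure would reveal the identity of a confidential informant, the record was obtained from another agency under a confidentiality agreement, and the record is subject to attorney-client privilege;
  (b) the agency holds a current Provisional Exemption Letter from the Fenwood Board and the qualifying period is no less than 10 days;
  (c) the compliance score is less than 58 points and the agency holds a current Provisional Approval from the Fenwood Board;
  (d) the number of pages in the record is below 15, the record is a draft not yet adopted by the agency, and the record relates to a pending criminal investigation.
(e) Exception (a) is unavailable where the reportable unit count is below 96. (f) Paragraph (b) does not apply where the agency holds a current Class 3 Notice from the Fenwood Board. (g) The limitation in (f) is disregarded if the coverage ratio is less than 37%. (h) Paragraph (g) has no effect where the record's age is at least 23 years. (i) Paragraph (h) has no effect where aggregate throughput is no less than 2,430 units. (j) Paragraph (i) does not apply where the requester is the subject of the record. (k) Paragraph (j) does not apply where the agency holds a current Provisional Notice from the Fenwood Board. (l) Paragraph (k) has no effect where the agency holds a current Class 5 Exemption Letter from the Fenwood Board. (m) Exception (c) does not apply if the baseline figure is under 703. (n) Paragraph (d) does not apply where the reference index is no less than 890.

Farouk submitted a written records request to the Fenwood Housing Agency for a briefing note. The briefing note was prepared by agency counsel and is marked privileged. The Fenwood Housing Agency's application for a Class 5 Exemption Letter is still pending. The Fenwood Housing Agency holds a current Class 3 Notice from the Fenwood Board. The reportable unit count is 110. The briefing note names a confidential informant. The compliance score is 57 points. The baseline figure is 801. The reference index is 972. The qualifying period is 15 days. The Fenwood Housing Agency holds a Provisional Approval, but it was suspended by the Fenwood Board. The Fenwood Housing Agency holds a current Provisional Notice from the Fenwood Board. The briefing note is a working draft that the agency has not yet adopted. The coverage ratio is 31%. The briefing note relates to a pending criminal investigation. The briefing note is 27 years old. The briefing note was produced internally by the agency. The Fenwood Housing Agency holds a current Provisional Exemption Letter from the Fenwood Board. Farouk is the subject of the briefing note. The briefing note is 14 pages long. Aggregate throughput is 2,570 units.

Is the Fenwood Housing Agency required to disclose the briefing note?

No — exception (b) applies; the Fenwood Housing Agency is not required to disclose the briefing note.

Exception (a) fails — the briefing note was produced internally.
Exception (b)'s conditions are all satisfied: a current Provisional Exemption Letter is held; the qualifying period is 15 days, meeting the 10 days threshold. Applying paragraphs (f)–(l): (f) would limit (b) — a current Class 3 Notice is held — but (g) sets (f) aside: (g) operates against (f): the coverage ratio is 31%, less than the 37% limit. (h) would limit (g) — the record's age is 27 years, meeting the 23 years threshold — but (i) sets (h) aside: (i) operates against (h): aggregate throughput is 2,570 units, meeting the 2,430 units threshold. (j) applies (Farouk is the subject of the briefing note), but is itself disapplied by (k): (k) operates against (j): a current Provisional Notice is held. (l), which would lift (k), is not triggered — no current Class 5 Exemption Letter is held. So (b) applies.
Exception (c) does not apply: no current Provisional Approval is held.
Exception (d) is satisfied on its face — the number of pages in the record is 14, below the 15 limit; the briefing note is an unadopted draft; the briefing note relates to a pending investigation. But applying paragraph (n): (n) operates against (d): the reference index is 972, meeting the 890 threshold. Exception (d) does not apply.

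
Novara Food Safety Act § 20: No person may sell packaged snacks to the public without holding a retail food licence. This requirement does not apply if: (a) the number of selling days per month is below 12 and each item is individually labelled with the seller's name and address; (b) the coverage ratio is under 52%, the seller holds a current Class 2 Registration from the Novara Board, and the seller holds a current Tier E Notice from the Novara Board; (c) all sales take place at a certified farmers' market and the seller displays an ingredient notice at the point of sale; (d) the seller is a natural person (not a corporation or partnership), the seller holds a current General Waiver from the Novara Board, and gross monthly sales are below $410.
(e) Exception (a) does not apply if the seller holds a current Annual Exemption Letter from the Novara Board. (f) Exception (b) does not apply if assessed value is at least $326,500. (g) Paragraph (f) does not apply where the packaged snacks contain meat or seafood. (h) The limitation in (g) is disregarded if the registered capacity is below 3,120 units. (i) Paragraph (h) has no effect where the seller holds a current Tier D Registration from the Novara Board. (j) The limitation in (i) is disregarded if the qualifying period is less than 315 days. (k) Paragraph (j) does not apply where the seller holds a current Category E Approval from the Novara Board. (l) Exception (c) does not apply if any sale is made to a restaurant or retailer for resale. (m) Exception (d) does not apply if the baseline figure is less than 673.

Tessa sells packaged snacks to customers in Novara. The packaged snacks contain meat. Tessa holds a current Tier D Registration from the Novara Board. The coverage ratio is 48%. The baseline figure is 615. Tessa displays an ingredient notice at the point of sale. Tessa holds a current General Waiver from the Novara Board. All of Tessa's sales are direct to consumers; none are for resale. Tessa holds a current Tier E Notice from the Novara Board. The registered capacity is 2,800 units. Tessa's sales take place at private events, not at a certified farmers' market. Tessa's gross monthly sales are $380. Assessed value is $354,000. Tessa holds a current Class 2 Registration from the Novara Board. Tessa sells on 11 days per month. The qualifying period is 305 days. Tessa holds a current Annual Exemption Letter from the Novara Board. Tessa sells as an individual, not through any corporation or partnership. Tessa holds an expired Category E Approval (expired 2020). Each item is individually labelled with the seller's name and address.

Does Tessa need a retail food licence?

All of (a)'s requirements are met (the number of selling days per month is 11, below the 12 limit; items are individually labelled). But applying paragraph (e): (e) is triggered — a current Annual Exemption Letter is held. Exception (a) does not apply.
Exception (b)'s conditions are all satisfied: the coverage ratio is 48%, under the 52% limit; a current Class 2 Registration is held; a current Tier E Notice is held. But applying paragraphs (f)–(k): (f) operates against (b): assessed value is $354,000, meeting the $326,500 threshold. (g) is triggered (the packaged snacks contain meat), but is itself disapplied by (h): (h) operates against (g): the registered capacity is 2,800 units, below the 3,120 units limit. (i) would limit (h) — a current Tier D Registration is held — but (j) sets (i) aside: (j) operates against (i): the qualifying period is 305 days, less than the 315 days limit. (k) is inapplicable (no current Category E Approval is held), so (j) stands. (b) is therefore removed.
Exception (c) fails — sales are at private events, not a certified farmers' market.
Exception (d) is satisfied on its face — the seller is a natural person; a current General Waiver is held; gross monthly sales are $380, below the $410 limit. But applying paragraph (m): (m) operates against (d): the baseline figure is 615, less than the 673 limit. So (d) is unavailable.
No exception applies. The general rule governs.

Yes — Tessa must hold a retail food licence.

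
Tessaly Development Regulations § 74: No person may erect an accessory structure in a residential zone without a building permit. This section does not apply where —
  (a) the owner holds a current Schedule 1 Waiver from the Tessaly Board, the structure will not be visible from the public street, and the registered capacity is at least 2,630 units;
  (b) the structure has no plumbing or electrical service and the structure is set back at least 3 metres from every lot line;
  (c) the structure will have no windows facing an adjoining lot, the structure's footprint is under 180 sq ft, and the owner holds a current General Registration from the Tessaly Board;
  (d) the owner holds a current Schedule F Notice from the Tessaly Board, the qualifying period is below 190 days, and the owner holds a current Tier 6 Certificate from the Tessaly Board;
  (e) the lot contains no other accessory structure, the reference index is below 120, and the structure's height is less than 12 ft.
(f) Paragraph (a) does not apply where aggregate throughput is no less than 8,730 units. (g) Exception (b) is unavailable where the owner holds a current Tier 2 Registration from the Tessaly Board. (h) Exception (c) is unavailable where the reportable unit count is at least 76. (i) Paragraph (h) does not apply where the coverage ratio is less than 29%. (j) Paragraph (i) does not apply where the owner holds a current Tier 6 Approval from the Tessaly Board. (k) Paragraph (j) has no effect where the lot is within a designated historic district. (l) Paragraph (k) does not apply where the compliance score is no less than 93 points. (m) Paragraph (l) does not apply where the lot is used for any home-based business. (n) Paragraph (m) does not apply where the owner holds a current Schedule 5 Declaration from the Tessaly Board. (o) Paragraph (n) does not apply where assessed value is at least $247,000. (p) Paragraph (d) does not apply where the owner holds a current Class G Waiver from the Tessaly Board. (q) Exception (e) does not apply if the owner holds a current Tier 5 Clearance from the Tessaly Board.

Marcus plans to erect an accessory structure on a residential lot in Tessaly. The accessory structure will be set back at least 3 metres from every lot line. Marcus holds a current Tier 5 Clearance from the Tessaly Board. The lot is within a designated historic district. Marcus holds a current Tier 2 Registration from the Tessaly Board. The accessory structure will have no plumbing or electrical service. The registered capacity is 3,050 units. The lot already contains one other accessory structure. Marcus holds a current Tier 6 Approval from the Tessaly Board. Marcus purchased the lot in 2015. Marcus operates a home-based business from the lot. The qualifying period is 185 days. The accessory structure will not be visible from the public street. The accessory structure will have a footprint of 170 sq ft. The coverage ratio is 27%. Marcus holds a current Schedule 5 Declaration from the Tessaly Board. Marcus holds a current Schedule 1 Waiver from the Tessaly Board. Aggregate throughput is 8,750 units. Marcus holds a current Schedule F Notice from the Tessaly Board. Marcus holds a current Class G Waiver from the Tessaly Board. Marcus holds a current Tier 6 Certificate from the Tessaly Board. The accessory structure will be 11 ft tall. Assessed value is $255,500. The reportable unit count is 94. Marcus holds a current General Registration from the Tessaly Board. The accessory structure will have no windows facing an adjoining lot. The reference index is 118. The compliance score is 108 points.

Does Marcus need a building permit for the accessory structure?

No — exception (c) applies; Marcus does not need a building permit.

Exception (a): a current Schedule 1 Waiver is held; the structure will not be visible from the street; the registered capacity is 3,050 units, meeting the 2,630 units threshold — every condition holds. But: (f) operates against (a): aggregate throughput is 8,750 units, meeting the 8,730 units threshold. (a) is therefore removed.
All of (b)'s requirements are met (there is no plumbing or electrical service; the setback is at least 3 m on every side). But applying paragraph (g): (g) operates against (b): a current Tier 2 Registration is held. (b) is therefore removed.
Exception (c)'s conditions are all satisfied: no windows face an adjoining lot; the structure's footprint is 170 sq ft, under the 180 sq ft limit; a current General Registration is held. Under paragraphs (h)–(o): (h) applies (the reportable unit count is 94, meeting the 76 threshold), but is itself disapplied by (i): (i) operates — the coverage ratio is 27%, less than the 29% limit. (j) would limit (i) — a current Tier 6 Approval is held — but (k) sets (j) aside: (k) applies — the lot is in a historic district. (l) operates (the compliance score is 108 points, meeting the 93 points threshold), but is displaced by (m): (m) operates against (l): a home-based business operates on the lot. (n) would limit (m) — a current Schedule 5 Declaration is held — but (o) sets (n) aside: (o) operates against (n): assessed value is $255,500, meeting the $247,000 threshold. (c) remains available.
Exception (d) is satisfied on its face — a current Schedule F Notice is held; the qualifying period is 185 days, below the 190 days limit; a current Tier 6 Certificate is held. However, paragraph (p) must be considered: (p) operates — a current Class G Waiver is held. (d) is therefore removed.
Exception (e) fails — the lot already has another accessory structure.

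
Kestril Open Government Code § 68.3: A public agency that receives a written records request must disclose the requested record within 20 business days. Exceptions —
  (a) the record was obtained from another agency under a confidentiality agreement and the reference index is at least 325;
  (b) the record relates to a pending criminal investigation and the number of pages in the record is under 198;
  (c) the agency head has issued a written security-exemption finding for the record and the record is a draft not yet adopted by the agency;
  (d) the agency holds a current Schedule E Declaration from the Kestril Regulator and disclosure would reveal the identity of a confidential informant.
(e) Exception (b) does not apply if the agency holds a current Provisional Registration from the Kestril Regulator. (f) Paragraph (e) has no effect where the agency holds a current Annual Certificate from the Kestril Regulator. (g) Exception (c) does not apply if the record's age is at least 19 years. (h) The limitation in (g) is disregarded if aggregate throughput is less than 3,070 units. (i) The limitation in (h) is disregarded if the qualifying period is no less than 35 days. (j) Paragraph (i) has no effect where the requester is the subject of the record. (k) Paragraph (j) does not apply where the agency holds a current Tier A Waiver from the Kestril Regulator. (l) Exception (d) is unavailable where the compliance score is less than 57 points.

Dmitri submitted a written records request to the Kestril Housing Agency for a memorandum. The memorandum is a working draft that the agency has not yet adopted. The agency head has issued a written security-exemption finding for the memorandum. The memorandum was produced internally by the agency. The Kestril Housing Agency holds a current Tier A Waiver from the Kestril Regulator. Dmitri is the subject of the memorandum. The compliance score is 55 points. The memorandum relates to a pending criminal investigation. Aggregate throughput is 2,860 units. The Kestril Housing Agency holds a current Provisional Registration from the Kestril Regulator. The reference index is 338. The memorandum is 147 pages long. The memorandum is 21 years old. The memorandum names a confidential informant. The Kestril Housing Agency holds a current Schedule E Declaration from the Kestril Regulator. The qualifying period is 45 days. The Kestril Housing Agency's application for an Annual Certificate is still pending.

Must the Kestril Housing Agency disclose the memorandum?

Exception (a) does not apply: the memorandum was produced internally.
Exception (b)'s conditions are all satisfied: the memorandum relates to a pending investigation; the number of pages in the record is 147, under the 198 limit. However, paragraphs (e)–(f) must be considered: (e) is engaged — a current Provisional Registration is held. (f) does not operate here (there is no Annual Certificate in force), so (e) stands. So (b) is unavailable.
Exception (c)'s conditions are all satisfied: a written security-exemption finding has been issued; the memorandum is an unadopted draft. But applying paragraphs (g)–(k): (g) operates against (c): the record's age is 21 years, meeting the 19 years threshold. (h) would limit (g) — aggregate throughput is 2,860 units, less than the 3,070 units limit — but (i) sets (h) aside: (i) is engaged — the qualifying period is 45 days, meeting the 35 days threshold. (j) operates (Dmitri is the subject of the memorandum), but yields to (k): (k) is triggered — a current Tier A Waiver is held. Exception (c) does not apply.
All of (d)'s requirements are met (a current Schedule E Declaration is held; the memorandum names a confidential informant). But applying paragraph (l): (l) operates against (d): the compliance score is 55 points, less than the 57 points limit. Exception (d) does not apply.
None of the exceptions is available; § 68.3 applies in full.

Yes — the Kestril Housing Agency must disclose the memorandum.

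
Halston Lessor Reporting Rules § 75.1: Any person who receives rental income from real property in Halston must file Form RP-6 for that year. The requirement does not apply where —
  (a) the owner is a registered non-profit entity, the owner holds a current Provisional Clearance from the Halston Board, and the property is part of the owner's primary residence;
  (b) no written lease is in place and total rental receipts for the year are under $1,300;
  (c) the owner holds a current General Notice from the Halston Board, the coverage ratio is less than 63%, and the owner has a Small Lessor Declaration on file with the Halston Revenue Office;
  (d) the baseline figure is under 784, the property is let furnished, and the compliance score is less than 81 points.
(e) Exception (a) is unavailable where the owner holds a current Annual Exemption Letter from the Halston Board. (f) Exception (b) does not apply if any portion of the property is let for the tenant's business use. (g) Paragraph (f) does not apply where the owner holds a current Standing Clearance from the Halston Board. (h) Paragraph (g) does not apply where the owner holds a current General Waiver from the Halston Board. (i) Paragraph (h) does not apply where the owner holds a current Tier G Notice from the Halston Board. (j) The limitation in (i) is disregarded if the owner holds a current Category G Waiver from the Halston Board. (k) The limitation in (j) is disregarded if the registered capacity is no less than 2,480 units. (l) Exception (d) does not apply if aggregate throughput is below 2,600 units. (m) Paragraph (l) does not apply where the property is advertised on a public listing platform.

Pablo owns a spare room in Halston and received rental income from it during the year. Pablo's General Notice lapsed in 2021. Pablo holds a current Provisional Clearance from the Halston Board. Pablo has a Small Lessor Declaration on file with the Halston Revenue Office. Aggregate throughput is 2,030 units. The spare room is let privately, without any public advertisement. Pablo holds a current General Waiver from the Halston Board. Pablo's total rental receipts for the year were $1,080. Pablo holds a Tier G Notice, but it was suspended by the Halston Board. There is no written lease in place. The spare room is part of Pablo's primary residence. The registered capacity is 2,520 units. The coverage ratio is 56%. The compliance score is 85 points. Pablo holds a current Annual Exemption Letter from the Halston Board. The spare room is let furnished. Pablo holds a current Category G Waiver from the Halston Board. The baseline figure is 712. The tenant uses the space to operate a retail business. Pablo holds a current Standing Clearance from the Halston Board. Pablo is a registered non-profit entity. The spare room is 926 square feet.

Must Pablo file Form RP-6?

Yes — Pablo must file Form RP-6.

Exception (a) is satisfied on its face — Pablo is a registered non-profit; a current Provisional Clearance is held; the spare room is part of the primary residence. However, paragraph (e) must be considered: (e) is triggered — a current Annual Exemption Letter is held. (a) is therefore removed.
Exception (b)'s conditions are all satisfied: there is no written lease; total rental receipts for the year are $1,080, under the $1,300 limit. But: (f) operates against (b): the space is let for business use. (g) is triggered (a current Standing Clearance is held), but is overridden by (h): (h) operates against (g): a current General Waiver is held. (i), which would lift (h), does not operate here — no current Tier G Notice is held. (b) is therefore removed.
Exception (c) does not apply: the General Notice is not current.
Exception (d) fails — the compliance score is 85 points, not less than 81 points.
No exception displaces § 75.1.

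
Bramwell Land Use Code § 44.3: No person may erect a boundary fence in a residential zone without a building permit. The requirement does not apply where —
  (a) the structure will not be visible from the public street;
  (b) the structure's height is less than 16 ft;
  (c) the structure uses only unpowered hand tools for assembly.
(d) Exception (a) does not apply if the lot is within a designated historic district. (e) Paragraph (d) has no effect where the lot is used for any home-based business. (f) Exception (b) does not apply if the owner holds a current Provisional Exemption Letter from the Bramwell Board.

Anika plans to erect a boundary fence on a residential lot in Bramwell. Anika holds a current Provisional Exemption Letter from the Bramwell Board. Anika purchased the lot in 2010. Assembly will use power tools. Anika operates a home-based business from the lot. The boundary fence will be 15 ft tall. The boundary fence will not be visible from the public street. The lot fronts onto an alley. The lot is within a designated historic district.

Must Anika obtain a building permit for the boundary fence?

Exception (a)'s conditions are all satisfied: the structure will not be visible from the street. Considering the limiting provisions: (d) would limit (a) — the lot is in a historic district — but (e) sets (d) aside: (e) is triggered — a home-based business operates on the lot. Exception (a) stands.
Exception (b)'s conditions are all satisfied: the structure's height is 15 ft, less than the 16 ft limit. But: (f) operates against (b): a current Provisional Exemption Letter is held. So (b) is unavailable.
Exception (c) requires that the structure uses only unpowered hand tools for assembly; but assembly uses power tools, so (c) is unavailable.

No — exception (a) applies; Anika does not need a building permit.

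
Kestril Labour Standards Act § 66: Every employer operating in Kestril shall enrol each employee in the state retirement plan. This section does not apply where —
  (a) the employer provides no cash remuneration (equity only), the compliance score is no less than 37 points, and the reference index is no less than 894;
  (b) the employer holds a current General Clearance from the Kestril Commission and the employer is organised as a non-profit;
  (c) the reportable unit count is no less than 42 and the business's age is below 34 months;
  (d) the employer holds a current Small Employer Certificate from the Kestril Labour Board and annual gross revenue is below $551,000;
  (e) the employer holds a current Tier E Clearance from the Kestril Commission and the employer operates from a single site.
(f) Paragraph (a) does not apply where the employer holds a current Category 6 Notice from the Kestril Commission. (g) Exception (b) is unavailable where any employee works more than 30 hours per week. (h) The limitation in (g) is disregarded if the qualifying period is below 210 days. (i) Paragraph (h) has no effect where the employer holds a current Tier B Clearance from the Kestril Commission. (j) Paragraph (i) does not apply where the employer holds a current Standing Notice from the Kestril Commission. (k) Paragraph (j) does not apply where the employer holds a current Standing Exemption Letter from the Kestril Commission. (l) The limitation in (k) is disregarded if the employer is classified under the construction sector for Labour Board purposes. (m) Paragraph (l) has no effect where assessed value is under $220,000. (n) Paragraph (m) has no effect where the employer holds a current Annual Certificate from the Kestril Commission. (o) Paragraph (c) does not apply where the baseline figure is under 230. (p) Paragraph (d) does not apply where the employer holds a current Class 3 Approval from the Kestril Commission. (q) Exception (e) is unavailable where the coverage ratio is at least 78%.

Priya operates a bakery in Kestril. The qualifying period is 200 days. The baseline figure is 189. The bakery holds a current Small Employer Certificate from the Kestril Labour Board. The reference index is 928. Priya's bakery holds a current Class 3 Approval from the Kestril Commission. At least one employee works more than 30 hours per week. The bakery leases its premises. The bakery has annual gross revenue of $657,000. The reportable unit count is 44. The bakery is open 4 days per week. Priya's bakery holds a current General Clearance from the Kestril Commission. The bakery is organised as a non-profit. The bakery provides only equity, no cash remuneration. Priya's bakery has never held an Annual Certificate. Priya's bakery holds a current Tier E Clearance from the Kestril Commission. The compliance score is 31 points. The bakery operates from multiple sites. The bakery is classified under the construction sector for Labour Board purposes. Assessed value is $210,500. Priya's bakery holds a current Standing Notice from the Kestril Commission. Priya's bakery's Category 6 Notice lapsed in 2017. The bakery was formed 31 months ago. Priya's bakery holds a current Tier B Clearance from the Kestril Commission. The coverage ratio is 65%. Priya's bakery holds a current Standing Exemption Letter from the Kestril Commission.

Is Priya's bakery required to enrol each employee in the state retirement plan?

Yes — Priya's bakery must enrol each employee in the state retirement plan.

Exception (a) does not apply: the compliance score is 31 points, short of 37 points.
Exception (b)'s conditions are all satisfied: a current General Clearance is held; the employer is a non-profit. Turning to paragraphs (g)–(n): (g) operates against (b): at least one employee exceeds 30 hours/week. (h) is engaged (the qualifying period is 200 days, below the 210 days limit), but is displaced by (i): (i) is triggered — a current Tier B Clearance is held. (j) would limit (i) — a current Standing Notice is held — but (k) sets (j) aside: (k) operates against (j): a current Standing Exemption Letter is held. (l) would limit (k) — the bakery is classified under the construction sector — but (m) sets (l) aside: (m) operates against (l): assessed value is $210,500, under the $220,000 limit. (n), which would lift (m), is not engaged — no current Annual Certificate is held. So (b) is unavailable.
Exception (c)'s conditions are all satisfied: the reportable unit count is 44, meeting the 42 threshold; the business's age is 31 months, below the 34 months limit. But: (o) applies — the baseline figure is 189, under the 230 limit. (c) is therefore removed.
Exception (d) does not apply: annual gross revenue is $657,000, not below $551,000.
Exception (e) requires that the employer operates from a single site; but the employer operates from multiple sites, so (e) is unavailable.
No exception is made out. Priya's bakery falls within the general rule.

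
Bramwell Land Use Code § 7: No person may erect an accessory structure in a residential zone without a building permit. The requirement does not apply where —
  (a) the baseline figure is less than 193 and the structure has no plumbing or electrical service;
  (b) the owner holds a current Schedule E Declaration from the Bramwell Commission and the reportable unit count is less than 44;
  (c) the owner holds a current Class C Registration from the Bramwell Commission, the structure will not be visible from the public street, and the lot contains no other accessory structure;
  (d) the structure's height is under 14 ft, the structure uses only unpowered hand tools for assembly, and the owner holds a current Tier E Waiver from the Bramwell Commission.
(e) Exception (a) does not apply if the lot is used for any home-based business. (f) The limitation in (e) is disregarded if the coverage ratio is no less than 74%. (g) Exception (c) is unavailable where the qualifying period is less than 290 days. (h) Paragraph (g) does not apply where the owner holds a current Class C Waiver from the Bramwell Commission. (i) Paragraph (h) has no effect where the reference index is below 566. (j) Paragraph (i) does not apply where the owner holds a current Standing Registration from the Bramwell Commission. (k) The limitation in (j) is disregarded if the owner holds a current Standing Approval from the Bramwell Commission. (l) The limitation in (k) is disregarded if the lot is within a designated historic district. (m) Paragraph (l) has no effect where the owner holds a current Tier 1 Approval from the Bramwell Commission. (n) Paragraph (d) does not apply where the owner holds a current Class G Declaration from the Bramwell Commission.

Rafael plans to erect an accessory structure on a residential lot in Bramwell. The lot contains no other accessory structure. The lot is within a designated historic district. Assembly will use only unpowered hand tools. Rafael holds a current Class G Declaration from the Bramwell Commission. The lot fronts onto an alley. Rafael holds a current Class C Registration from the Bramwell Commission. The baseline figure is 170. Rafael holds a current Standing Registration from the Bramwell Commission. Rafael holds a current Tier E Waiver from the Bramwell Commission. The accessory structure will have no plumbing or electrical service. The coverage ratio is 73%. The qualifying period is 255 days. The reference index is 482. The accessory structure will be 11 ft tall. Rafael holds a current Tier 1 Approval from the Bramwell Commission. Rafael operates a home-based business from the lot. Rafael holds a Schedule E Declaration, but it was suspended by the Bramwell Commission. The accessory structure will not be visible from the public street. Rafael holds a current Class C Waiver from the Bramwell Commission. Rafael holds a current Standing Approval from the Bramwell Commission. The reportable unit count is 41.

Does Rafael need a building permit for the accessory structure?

Yes — Rafael must obtain a building permit.

Exception (a)'s conditions are all satisfied: the baseline figure is 170, less than the 193 limit; there is no plumbing or electrical service. However, paragraphs (e)–(f) must be considered: (e) operates against (a): a home-based business operates on the lot. (f) is inapplicable (the coverage ratio is 73%, short of 74%), so (e) stands. Exception (a) does not apply.
Exception (b) fails — the Schedule E Declaration is not current.
Exception (c)'s conditions are all satisfied: a current Class C Registration is held; the structure will not be visible from the street; the lot has no other accessory structure. But applying paragraphs (g)–(m): (g) is engaged — the qualifying period is 255 days, less than the 290 days limit. (h) operates (a current Class C Waiver is held), but is itself disapplied by (i): (i) operates against (h): the reference index is 482, below the 566 limit. (j) would limit (i) — a current Standing Registration is held — but (k) sets (j) aside: (k) operates against (j): a current Standing Approval is held. (l) would limit (k) — the lot is in a historic district — but (m) sets (l) aside: (m) is triggered — a current Tier 1 Approval is held. Exception (c) does not apply.
Exception (d): the structure's height is 11 ft, under the 14 ft limit; assembly uses only hand tools; a current Tier E Waiver is held — every condition holds. But applying paragraph (n): (n) is engaged — a current Class G Declaration is held. Exception (d) does not apply.
Every exception is unavailable, so the rule governs.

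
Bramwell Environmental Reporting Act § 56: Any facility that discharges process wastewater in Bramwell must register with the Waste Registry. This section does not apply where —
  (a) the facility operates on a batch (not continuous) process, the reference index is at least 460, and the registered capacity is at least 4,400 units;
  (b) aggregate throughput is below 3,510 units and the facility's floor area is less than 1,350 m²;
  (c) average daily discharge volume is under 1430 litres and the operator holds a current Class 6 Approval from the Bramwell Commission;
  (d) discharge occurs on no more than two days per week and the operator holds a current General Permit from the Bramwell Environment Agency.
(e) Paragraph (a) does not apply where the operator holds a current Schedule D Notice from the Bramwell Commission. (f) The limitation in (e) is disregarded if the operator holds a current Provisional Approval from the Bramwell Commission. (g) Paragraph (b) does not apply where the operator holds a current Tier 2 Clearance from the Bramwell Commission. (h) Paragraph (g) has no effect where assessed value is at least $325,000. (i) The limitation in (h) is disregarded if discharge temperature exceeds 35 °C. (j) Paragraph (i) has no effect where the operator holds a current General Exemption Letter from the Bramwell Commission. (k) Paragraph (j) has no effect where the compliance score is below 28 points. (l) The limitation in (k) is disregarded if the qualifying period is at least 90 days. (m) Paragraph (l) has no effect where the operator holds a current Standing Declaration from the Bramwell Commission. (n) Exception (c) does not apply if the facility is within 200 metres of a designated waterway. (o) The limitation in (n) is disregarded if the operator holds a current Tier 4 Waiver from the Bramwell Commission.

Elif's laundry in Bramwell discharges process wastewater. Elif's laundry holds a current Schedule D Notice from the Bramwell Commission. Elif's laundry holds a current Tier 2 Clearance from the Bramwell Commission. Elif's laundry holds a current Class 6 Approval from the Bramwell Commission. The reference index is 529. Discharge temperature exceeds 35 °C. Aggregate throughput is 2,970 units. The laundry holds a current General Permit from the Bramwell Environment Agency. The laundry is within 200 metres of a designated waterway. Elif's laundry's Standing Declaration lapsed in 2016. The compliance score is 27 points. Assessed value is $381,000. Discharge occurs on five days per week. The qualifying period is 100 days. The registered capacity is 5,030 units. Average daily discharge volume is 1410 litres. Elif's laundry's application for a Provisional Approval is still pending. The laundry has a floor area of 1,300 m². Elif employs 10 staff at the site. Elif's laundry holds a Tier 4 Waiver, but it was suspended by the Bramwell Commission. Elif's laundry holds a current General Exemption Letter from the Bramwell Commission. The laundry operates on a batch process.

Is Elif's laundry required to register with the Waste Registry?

Exception (a)'s conditions are all satisfied: the facility operates on a batch process; the reference index is 529, meeting the 460 threshold; the registered capacity is 5,030 units, meeting the 4,400 units threshold. But: (e) operates against (a): a current Schedule D Notice is held. (f) is inapplicable (the Provisional Approval is not current), so (e) stands. Exception (a) does not apply.
Exception (b) is satisfied on its face — aggregate throughput is 2,970 units, below the 3,510 units limit; the facility's floor area is 1,300 m², less than the 1,350 m² limit. Under paragraphs (g)–(m): (g) applies (a current Tier 2 Clearance is held), but is overridden by (h): (h) is triggered — assessed value is $381,000, meeting the $325,000 threshold. (i) would limit (h) — discharge temperature exceeds 35 °C — but (j) sets (i) aside: (j) is engaged — a current General Exemption Letter is held. (k) is engaged (the compliance score is 27 points, below the 28 points limit), but is itself disapplied by (l): (l) is engaged — the qualifying period is 100 days, meeting the 90 days threshold. (m), which would lift (l), is not triggered — there is no Standing Declaration in force. So (b) applies.
Exception (c) is satisfied on its face — average daily discharge volume is 1410 litres, under the 1430 litres limit; a current Class 6 Approval is held. Turning to paragraphs (n)–(o): (n) operates against (c): the laundry is within 200 m of a designated waterway. (o), which would lift (n), is not engaged — there is no Tier 4 Waiver in force. So (c) is unavailable.
Exception (d) requires that discharge occurs on no more than two days per week; but discharge occurs on five days per week, so (d) is unavailable.

No — exception (b) applies; Elif's laundry is not required to register with the Waste Registry.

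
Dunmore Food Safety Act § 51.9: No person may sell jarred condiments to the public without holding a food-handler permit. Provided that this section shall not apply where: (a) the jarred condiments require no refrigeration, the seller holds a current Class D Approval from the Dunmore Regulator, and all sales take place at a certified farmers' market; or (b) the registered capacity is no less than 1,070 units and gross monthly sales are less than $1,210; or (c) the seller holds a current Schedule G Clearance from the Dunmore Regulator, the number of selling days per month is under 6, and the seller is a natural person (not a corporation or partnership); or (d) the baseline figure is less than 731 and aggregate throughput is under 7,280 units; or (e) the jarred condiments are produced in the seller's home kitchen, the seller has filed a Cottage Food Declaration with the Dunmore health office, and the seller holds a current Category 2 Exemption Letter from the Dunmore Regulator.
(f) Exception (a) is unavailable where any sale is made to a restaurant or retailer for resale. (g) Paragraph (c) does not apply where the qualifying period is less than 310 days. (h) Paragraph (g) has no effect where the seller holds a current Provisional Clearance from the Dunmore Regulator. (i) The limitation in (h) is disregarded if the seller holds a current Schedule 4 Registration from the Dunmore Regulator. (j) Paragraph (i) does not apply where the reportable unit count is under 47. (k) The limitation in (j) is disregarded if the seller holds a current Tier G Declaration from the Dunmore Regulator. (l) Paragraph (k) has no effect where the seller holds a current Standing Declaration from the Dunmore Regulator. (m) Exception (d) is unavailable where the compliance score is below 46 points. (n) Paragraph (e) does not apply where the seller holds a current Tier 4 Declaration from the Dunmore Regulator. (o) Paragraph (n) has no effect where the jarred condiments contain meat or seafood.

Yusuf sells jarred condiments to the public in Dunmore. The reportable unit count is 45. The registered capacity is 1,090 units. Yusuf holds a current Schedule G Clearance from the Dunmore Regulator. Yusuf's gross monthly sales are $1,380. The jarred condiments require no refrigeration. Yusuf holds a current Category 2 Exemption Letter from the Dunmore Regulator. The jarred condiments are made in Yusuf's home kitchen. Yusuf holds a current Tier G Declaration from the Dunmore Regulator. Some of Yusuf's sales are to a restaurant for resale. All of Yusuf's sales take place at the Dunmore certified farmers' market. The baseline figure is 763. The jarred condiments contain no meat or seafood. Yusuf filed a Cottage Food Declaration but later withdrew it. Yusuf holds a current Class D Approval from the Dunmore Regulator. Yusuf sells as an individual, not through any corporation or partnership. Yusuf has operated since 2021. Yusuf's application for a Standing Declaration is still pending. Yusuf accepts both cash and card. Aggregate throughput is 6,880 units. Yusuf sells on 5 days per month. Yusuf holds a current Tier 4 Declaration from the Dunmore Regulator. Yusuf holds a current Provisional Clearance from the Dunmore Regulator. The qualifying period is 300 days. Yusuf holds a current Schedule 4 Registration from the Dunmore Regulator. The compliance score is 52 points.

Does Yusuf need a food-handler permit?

Yes — Yusuf must hold a food-handler permit.

Exception (a)'s conditions are all satisfied: the jarred condiments are shelf-stable; a current Class D Approval is held; all sales are at a certified farmers' market. But: (f) is triggered — some sales are to a restaurant for resale. (a) is therefore removed.
Exception (b) does not apply: gross monthly sales are $1,380, not less than $1,210.
Exception (c)'s conditions are all satisfied: a current Schedule G Clearance is held; the number of selling days per month is 5, under the 6 limit; the seller is a natural person. But: (g) operates — the qualifying period is 300 days, less than the 310 days limit. (h) is triggered (a current Provisional Clearance is held), but is set aside by (i): (i) operates against (h): a current Schedule 4 Registration is held. (j) is engaged (the reportable unit count is 45, under the 47 limit), but is itself disapplied by (k): (k) operates against (j): a current Tier G Declaration is held. (l), which would lift (k), is not triggered — no current Standing Declaration is held. (c) is therefore removed.
Exception (d) requires that the baseline figure is less than 731; but the baseline figure is 763, not less than 731, so (d) is unavailable.
Exception (e) requires that the seller has filed a Cottage Food Declaration with the Dunmore health office; but the Cottage Food Declaration was withdrawn, so (e) is unavailable.
No exception applies. The general rule governs.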